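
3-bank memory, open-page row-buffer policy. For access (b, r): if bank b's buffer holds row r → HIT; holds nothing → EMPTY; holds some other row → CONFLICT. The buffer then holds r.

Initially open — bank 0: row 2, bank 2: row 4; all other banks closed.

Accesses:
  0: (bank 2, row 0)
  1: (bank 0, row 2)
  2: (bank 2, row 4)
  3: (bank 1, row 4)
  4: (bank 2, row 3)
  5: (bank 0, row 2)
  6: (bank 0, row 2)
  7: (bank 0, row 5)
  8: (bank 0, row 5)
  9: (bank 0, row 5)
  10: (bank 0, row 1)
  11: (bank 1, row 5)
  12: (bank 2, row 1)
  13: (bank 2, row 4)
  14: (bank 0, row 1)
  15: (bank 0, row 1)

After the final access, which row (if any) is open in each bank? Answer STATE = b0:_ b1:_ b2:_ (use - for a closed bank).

STATE = b0:1 b1:5 b2:4

0: bank 2 row 0 — prev 4 → CONFLICT
1: bank 0 row 2 — prev 2 → HIT
2: bank 2 row 4 — prev 0 → CONFLICT
3: bank 1 row 4 — prev None → EMPTY
4: bank 2 row 3 — prev 4 → CONFLICT
5: bank 0 row 2 — prev 2 → HIT
6: bank 0 row 2 — prev 2 → HIT
7: bank 0 row 5 — prev 2 → CONFLICT
8: bank 0 row 5 — prev 5 → HIT
9: bank 0 row 5 — prev 5 → HIT
10: bank 0 row 1 — prev 5 → CONFLICT
11: bank 1 row 5 — prev 4 → CONFLICT
12: bank 2 row 1 — prev 3 → CONFLICT
13: bank 2 row 4 — prev 1 → CONFLICT
14: bank 0 row 1 — prev 1 → HIT
15: bank 0 row 1 — prev 1 → HIT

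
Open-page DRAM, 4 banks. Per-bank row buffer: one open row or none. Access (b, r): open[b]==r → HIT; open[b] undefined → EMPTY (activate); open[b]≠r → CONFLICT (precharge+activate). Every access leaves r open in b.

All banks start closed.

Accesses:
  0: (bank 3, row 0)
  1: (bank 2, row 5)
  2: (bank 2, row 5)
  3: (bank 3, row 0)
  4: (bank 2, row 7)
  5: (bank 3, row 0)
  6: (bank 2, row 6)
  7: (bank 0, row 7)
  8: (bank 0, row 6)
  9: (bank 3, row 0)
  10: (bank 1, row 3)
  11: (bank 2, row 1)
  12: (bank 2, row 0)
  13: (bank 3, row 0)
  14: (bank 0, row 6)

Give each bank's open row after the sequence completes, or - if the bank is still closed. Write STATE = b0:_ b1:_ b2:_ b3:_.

#0 (3,0) E
#1 (2,5) E
#2 (2,5) H  (was 5)
#3 (3,0) H  (was 0)
#4 (2,7) C  (was 5)
#5 (3,0) H  (was 0)
#6 (2,6) C  (was 7)
#7 (0,7) E
#8 (0,6) C  (was 7)
#9 (3,0) H  (was 0)
#10 (1,3) E
#11 (2,1) C  (was 6)
#12 (2,0) C  (was 1)
#13 (3,0) H  (was 0)
#14 (0,6) H  (was 6)

STATE = b0:6 b1:3 b2:0 b3:0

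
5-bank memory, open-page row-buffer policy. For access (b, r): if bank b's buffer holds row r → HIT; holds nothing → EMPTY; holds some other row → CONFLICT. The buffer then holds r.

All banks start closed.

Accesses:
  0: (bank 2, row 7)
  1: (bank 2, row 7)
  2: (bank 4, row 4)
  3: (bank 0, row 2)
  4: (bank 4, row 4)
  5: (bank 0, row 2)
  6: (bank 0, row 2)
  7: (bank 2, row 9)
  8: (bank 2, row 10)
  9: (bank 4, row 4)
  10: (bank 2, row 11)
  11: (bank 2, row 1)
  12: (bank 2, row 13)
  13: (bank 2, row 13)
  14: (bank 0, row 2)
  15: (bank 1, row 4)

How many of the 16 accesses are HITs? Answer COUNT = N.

0: bank 2 row 7 — prev None → EMPTY
1: bank 2 row 7 — prev 7 → HIT
2: bank 4 row 4 — prev None → EMPTY
3: bank 0 row 2 — prev None → EMPTY
4: bank 4 row 4 — prev 4 → HIT
5: bank 0 row 2 — prev 2 → HIT
6: bank 0 row 2 — prev 2 → HIT
7: bank 2 row 9 — prev 7 → CONFLICT
8: bank 2 row 10 — prev 9 → CONFLICT
9: bank 4 row 4 — prev 4 → HIT
10: bank 2 row 11 — prev 10 → CONFLICT
11: bank 2 row 1 — prev 11 → CONFLICT
12: bank 2 row 13 — prev 1 → CONFLICT
13: bank 2 row 13 — prev 13 → HIT
14: bank 0 row 2 — prev 2 → HIT
15: bank 1 row 4 — prev None → EMPTY

COUNT = 7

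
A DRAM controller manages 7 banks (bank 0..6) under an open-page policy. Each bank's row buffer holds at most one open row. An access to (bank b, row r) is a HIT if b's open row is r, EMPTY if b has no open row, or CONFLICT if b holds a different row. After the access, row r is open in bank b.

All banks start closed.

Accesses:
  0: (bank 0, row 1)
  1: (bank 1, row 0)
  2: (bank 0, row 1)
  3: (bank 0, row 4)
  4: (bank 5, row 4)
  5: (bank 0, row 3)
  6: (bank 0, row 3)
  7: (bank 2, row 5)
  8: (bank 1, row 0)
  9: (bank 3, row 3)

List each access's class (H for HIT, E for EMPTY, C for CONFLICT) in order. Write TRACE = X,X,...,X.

TRACE = E,E,H,C,E,C,H,E,H,E

#0 (0,1) E
#1 (1,0) E
#2 (0,1) H  (was 1)
#3 (0,4) C  (was 1)
#4 (5,4) E
#5 (0,3) C  (was 4)
#6 (0,3) H  (was 3)
#7 (2,5) E
#8 (1,0) H  (was 0)
#9 (3,3) E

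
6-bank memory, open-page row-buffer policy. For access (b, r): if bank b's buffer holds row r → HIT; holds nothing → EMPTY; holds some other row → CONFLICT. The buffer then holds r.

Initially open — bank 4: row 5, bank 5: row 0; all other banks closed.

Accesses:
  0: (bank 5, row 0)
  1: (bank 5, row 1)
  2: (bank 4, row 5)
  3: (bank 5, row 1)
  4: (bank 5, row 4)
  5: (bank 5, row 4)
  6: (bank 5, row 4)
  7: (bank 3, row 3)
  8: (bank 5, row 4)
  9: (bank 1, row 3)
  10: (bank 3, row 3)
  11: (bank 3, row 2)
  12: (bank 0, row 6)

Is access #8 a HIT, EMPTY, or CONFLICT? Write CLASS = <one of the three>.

#0 (5,0) H  (was 0)
#1 (5,1) C  (was 0)
#2 (4,5) H  (was 5)
#3 (5,1) H  (was 1)
#4 (5,4) C  (was 1)
#5 (5,4) H  (was 4)
#6 (5,4) H  (was 4)
#7 (3,3) E
#8 (5,4) H  (was 4)
#9 (1,3) E
#10 (3,3) H  (was 3)
#11 (3,2) C  (was 3)
#12 (0,6) E

CLASS = HIT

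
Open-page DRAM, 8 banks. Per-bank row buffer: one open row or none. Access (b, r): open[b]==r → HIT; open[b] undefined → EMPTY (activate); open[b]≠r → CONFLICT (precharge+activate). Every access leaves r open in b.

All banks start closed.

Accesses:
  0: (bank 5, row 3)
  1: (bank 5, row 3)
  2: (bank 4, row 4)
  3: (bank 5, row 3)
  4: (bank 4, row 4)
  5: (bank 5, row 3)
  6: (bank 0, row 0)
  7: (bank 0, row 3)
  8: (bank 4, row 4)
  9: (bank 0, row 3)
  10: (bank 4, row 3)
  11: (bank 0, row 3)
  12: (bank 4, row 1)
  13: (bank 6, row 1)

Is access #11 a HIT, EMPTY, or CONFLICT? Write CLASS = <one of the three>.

CLASS = HIT

  [0] b5 r3: no row ⇒ E
  [1] b5 r3: had r3 ⇒ H
  [2] b4 r4: no row ⇒ E
  [3] b5 r3: had r3 ⇒ H
  [4] b4 r4: had r4 ⇒ H
  [5] b5 r3: had r3 ⇒ H
  [6] b0 r0: no row ⇒ E
  [7] b0 r3: had r0 ⇒ C
  [8] b4 r4: had r4 ⇒ H
  [9] b0 r3: had r3 ⇒ H
  [10] b4 r3: had r4 ⇒ C
  [11] b0 r3: had r3 ⇒ H
  [12] b4 r1: had r3 ⇒ C
  [13] b6 r1: no row ⇒ E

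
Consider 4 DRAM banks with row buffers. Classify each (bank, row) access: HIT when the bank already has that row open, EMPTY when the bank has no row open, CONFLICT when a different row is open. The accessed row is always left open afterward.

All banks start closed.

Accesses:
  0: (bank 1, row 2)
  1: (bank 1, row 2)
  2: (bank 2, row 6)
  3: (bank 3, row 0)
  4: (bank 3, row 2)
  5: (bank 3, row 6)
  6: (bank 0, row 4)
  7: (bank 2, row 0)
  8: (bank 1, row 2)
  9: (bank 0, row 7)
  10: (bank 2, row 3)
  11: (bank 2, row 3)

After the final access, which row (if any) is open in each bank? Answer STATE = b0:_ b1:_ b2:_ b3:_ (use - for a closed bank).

STATE = b0:7 b1:2 b2:3 b3:6

  [0] b1 r2: no row ⇒ E
  [1] b1 r2: had r2 ⇒ H
  [2] b2 r6: no row ⇒ E
  [3] b3 r0: no row ⇒ E
  [4] b3 r2: had r0 ⇒ C
  [5] b3 r6: had r2 ⇒ C
  [6] b0 r4: no row ⇒ E
  [7] b2 r0: had r6 ⇒ C
  [8] b1 r2: had r2 ⇒ H
  [9] b0 r7: had r4 ⇒ C
  [10] b2 r3: had r0 ⇒ C
  [11] b2 r3: had r3 ⇒ H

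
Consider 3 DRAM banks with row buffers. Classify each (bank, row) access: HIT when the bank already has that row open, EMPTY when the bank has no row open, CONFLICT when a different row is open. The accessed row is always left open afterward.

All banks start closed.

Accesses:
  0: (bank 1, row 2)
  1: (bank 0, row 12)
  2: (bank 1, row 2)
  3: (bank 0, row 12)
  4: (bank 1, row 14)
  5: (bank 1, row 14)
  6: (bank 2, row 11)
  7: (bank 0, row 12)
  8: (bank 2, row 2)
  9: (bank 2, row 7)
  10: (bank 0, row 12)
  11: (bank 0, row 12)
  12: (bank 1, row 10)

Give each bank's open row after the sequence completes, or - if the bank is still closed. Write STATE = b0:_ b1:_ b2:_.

step 0: bank1 None->2 [EMPTY]
step 1: bank0 None->12 [EMPTY]
step 2: bank1 2->2 [HIT]
step 3: bank0 12->12 [HIT]
step 4: bank1 2->14 [CONFLICT]
step 5: bank1 14->14 [HIT]
step 6: bank2 None->11 [EMPTY]
step 7: bank0 12->12 [HIT]
step 8: bank2 11->2 [CONFLICT]
step 9: bank2 2->7 [CONFLICT]
step 10: bank0 12->12 [HIT]
step 11: bank0 12->12 [HIT]
step 12: bank1 14->10 [CONFLICT]

STATE = b0:12 b1:10 b2:7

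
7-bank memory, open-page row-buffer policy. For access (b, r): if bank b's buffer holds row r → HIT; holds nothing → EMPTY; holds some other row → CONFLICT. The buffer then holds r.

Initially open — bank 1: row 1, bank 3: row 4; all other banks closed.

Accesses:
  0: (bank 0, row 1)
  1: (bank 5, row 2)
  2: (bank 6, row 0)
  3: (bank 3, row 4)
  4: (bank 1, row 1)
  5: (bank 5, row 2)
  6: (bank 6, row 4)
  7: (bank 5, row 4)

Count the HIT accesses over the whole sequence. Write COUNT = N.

COUNT = 3

#0 (0,1) E
#1 (5,2) E
#2 (6,0) E
#3 (3,4) H  (was 4)
#4 (1,1) H  (was 1)
#5 (5,2) H  (was 2)
#6 (6,4) C  (was 0)
#7 (5,4) C  (was 2)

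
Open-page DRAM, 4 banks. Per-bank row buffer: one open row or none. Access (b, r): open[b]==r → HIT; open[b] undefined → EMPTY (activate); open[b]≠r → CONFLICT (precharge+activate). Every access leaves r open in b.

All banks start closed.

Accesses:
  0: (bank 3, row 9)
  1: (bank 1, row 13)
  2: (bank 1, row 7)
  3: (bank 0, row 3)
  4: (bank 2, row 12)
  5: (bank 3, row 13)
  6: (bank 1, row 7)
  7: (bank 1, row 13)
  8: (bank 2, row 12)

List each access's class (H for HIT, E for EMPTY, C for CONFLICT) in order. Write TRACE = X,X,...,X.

TRACE = E,E,C,E,E,C,H,C,H

  [0] b3 r9: no row ⇒ E
  [1] b1 r13: no row ⇒ E
  [2] b1 r7: had r13 ⇒ C
  [3] b0 r3: no row ⇒ E
  [4] b2 r12: no row ⇒ E
  [5] b3 r13: had r9 ⇒ C
  [6] b1 r7: had r7 ⇒ H
  [7] b1 r13: had r7 ⇒ C
  [8] b2 r12: had r12 ⇒ H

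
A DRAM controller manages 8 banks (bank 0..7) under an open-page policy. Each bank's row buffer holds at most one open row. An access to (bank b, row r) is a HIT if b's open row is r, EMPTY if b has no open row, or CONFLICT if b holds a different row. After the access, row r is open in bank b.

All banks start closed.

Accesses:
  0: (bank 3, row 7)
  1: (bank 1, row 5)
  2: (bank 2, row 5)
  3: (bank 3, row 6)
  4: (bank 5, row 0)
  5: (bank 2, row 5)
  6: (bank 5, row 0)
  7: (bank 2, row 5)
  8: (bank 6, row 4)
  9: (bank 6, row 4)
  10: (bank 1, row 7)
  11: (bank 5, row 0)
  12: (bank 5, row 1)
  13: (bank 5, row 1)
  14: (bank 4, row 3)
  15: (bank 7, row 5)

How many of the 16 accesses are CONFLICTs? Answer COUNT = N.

COUNT = 3

  [0] b3 r7: no row ⇒ E
  [1] b1 r5: no row ⇒ E
  [2] b2 r5: no row ⇒ E
  [3] b3 r6: had r7 ⇒ C
  [4] b5 r0: no row ⇒ E
  [5] b2 r5: had r5 ⇒ H
  [6] b5 r0: had r0 ⇒ H
  [7] b2 r5: had r5 ⇒ H
  [8] b6 r4: no row ⇒ E
  [9] b6 r4: had r4 ⇒ H
  [10] b1 r7: had r5 ⇒ C
  [11] b5 r0: had r0 ⇒ H
  [12] b5 r1: had r0 ⇒ C
  [13] b5 r1: had r1 ⇒ H
  [14] b4 r3: no row ⇒ E
  [15] b7 r5: no row ⇒ E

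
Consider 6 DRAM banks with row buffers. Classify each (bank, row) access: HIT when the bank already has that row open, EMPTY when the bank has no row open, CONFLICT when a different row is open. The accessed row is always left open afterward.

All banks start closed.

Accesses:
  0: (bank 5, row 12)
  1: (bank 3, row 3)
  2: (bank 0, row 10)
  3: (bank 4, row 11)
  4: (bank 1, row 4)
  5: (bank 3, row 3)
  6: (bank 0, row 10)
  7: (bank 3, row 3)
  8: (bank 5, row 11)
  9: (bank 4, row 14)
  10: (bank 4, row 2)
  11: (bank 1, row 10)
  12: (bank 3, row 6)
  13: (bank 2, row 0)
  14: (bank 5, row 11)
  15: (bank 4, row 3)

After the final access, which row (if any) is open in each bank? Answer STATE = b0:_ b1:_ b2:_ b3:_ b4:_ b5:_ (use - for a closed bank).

STATE = b0:10 b1:10 b2:0 b3:6 b4:3 b5:11

  [0] b5 r12: no row ⇒ E
  [1] b3 r3: no row ⇒ E
  [2] b0 r10: no row ⇒ E
  [3] b4 r11: no row ⇒ E
  [4] b1 r4: no row ⇒ E
  [5] b3 r3: had r3 ⇒ H
  [6] b0 r10: had r10 ⇒ H
  [7] b3 r3: had r3 ⇒ H
  [8] b5 r11: had r12 ⇒ C
  [9] b4 r14: had r11 ⇒ C
  [10] b4 r2: had r14 ⇒ C
  [11] b1 r10: had r4 ⇒ C
  [12] b3 r6: had r3 ⇒ C
  [13] b2 r0: no row ⇒ E
  [14] b5 r11: had r11 ⇒ H
  [15] b4 r3: had r2 ⇒ C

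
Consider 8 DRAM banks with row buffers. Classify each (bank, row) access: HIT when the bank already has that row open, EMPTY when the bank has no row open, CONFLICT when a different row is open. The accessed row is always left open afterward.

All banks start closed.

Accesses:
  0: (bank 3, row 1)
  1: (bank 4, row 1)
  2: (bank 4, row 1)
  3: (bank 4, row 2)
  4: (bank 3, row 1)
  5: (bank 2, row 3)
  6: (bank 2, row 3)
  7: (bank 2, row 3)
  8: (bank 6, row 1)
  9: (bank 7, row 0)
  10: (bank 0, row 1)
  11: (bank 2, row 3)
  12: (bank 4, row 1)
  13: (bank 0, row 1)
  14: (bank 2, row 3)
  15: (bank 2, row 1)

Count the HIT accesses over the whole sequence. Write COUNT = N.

COUNT = 7

#0 (3,1) E
#1 (4,1) E
#2 (4,1) H  (was 1)
#3 (4,2) C  (was 1)
#4 (3,1) H  (was 1)
#5 (2,3) E
#6 (2,3) H  (was 3)
#7 (2,3) H  (was 3)
#8 (6,1) E
#9 (7,0) E
#10 (0,1) E
#11 (2,3) H  (was 3)
#12 (4,1) C  (was 2)
#13 (0,1) H  (was 1)
#14 (2,3) H  (was 3)
#15 (2,1) C  (was 3)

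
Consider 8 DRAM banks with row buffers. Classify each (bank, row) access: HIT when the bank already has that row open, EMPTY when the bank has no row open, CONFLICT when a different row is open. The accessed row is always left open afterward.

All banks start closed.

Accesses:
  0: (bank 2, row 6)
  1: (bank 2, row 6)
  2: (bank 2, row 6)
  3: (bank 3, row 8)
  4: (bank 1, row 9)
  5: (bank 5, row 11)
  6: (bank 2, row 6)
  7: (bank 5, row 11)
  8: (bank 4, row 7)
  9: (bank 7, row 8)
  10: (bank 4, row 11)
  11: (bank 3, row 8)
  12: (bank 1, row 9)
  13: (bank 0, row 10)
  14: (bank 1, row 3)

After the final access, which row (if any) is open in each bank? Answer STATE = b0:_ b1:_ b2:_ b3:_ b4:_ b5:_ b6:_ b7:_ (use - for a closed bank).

STATE = b0:10 b1:3 b2:6 b3:8 b4:11 b5:11 b6:- b7:8

  [0] b2 r6: no row ⇒ E
  [1] b2 r6: had r6 ⇒ H
  [2] b2 r6: had r6 ⇒ H
  [3] b3 r8: no row ⇒ E
  [4] b1 r9: no row ⇒ E
  [5] b5 r11: no row ⇒ E
  [6] b2 r6: had r6 ⇒ H
  [7] b5 r11: had r11 ⇒ H
  [8] b4 r7: no row ⇒ E
  [9] b7 r8: no row ⇒ E
  [10] b4 r11: had r7 ⇒ C
  [11] b3 r8: had r8 ⇒ H
  [12] b1 r9: had r9 ⇒ H
  [13] b0 r10: no row ⇒ E
  [14] b1 r3: had r9 ⇒ C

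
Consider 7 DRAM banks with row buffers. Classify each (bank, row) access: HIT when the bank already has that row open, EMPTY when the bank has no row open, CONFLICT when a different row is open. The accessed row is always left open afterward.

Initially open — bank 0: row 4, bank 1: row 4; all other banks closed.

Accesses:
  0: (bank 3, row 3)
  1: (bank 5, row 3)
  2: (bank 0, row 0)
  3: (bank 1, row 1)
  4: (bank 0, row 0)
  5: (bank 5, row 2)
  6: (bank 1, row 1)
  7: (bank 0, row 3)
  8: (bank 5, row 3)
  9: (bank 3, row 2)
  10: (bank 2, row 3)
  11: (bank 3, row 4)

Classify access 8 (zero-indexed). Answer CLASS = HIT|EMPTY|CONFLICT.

CLASS = CONFLICT

  [0] b3 r3: no row ⇒ E
  [1] b5 r3: no row ⇒ E
  [2] b0 r0: had r4 ⇒ C
  [3] b1 r1: had r4 ⇒ C
  [4] b0 r0: had r0 ⇒ H
  [5] b5 r2: had r3 ⇒ C
  [6] b1 r1: had r1 ⇒ H
  [7] b0 r3: had r0 ⇒ C
  [8] b5 r3: had r2 ⇒ C
  [9] b3 r2: had r3 ⇒ C
  [10] b2 r3: no row ⇒ E
  [11] b3 r4: had r2 ⇒ C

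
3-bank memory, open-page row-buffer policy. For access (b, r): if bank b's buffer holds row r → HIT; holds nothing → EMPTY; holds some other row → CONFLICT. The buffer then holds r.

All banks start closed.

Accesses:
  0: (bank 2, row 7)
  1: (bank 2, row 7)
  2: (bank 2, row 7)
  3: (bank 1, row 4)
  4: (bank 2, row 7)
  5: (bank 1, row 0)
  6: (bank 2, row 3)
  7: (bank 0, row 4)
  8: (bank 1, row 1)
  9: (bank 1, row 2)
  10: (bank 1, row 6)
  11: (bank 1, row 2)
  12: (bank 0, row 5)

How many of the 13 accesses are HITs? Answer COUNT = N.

COUNT = 3

#0 (2,7) E
#1 (2,7) H  (was 7)
#2 (2,7) H  (was 7)
#3 (1,4) E
#4 (2,7) H  (was 7)
#5 (1,0) C  (was 4)
#6 (2,3) C  (was 7)
#7 (0,4) E
#8 (1,1) C  (was 0)
#9 (1,2) C  (was 1)
#10 (1,6) C  (was 2)
#11 (1,2) C  (was 6)
#12 (0,5) C  (was 4)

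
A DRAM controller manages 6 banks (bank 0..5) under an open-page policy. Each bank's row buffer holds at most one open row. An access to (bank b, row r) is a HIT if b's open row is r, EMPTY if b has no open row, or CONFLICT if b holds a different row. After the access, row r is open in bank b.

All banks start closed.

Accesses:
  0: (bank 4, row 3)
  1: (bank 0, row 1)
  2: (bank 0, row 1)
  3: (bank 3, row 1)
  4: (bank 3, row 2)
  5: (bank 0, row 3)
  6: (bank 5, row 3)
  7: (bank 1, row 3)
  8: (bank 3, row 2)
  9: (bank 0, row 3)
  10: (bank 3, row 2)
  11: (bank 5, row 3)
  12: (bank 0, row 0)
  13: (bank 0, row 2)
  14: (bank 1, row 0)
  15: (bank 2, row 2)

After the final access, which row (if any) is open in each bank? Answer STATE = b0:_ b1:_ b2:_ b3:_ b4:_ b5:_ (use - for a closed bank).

0: bank 4 row 3 — prev None → EMPTY
1: bank 0 row 1 — prev None → EMPTY
2: bank 0 row 1 — prev 1 → HIT
3: bank 3 row 1 — prev None → EMPTY
4: bank 3 row 2 — prev 1 → CONFLICT
5: bank 0 row 3 — prev 1 → CONFLICT
6: bank 5 row 3 — prev None → EMPTY
7: bank 1 row 3 — prev None → EMPTY
8: bank 3 row 2 — prev 2 → HIT
9: bank 0 row 3 — prev 3 → HIT
10: bank 3 row 2 — prev 2 → HIT
11: bank 5 row 3 — prev 3 → HIT
12: bank 0 row 0 — prev 3 → CONFLICT
13: bank 0 row 2 — prev 0 → CONFLICT
14: bank 1 row 0 — prev 3 → CONFLICT
15: bank 2 row 2 — prev None → EMPTY

STATE = b0:2 b1:0 b2:2 b3:2 b4:3 b5:3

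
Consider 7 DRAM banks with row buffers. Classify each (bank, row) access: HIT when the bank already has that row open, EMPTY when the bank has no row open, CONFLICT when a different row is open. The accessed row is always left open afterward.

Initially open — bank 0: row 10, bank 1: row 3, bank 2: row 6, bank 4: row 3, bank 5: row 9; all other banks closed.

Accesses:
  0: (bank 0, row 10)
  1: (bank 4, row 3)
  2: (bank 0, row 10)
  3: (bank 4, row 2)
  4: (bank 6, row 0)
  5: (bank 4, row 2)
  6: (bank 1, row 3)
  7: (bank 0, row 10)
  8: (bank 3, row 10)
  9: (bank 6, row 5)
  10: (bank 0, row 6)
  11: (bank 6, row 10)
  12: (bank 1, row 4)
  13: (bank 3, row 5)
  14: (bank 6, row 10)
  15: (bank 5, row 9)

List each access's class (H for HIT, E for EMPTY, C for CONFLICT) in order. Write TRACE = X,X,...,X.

TRACE = H,H,H,C,E,H,H,H,E,C,C,C,C,C,H,H

  [0] b0 r10: had r10 ⇒ H
  [1] b4 r3: had r3 ⇒ H
  [2] b0 r10: had r10 ⇒ H
  [3] b4 r2: had r3 ⇒ C
  [4] b6 r0: no row ⇒ E
  [5] b4 r2: had r2 ⇒ H
  [6] b1 r3: had r3 ⇒ H
  [7] b0 r10: had r10 ⇒ H
  [8] b3 r10: no row ⇒ E
  [9] b6 r5: had r0 ⇒ C
  [10] b0 r6: had r10 ⇒ C
  [11] b6 r10: had r5 ⇒ C
  [12] b1 r4: had r3 ⇒ C
  [13] b3 r5: had r10 ⇒ C
  [14] b6 r10: had r10 ⇒ H
  [15] b5 r9: had r9 ⇒ H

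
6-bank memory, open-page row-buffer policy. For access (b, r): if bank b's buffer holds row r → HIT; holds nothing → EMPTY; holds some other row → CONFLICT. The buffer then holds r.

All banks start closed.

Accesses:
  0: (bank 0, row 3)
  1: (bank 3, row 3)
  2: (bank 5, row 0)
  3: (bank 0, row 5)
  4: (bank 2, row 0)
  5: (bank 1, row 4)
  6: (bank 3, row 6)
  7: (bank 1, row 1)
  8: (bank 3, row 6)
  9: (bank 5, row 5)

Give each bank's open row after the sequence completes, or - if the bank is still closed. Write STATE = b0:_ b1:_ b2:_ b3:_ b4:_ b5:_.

  [0] b0 r3: no row ⇒ E
  [1] b3 r3: no row ⇒ E
  [2] b5 r0: no row ⇒ E
  [3] b0 r5: had r3 ⇒ C
  [4] b2 r0: no row ⇒ E
  [5] b1 r4: no row ⇒ E
  [6] b3 r6: had r3 ⇒ C
  [7] b1 r1: had r4 ⇒ C
  [8] b3 r6: had r6 ⇒ H
  [9] b5 r5: had r0 ⇒ C

STATE = b0:5 b1:1 b2:0 b3:6 b4:- b5:5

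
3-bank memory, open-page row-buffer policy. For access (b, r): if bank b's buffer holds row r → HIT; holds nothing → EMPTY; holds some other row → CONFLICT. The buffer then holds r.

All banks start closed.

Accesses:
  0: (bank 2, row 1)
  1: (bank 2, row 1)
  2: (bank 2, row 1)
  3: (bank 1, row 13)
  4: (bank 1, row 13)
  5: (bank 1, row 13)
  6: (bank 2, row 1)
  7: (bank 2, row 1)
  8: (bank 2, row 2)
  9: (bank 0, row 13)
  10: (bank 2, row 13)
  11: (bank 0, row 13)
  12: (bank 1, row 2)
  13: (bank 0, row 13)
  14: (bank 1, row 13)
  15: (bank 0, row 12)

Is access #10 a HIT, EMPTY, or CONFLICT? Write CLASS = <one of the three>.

  [0] b2 r1: no row ⇒ E
  [1] b2 r1: had r1 ⇒ H
  [2] b2 r1: had r1 ⇒ H
  [3] b1 r13: no row ⇒ E
  [4] b1 r13: had r13 ⇒ H
  [5] b1 r13: had r13 ⇒ H
  [6] b2 r1: had r1 ⇒ H
  [7] b2 r1: had r1 ⇒ H
  [8] b2 r2: had r1 ⇒ C
  [9] b0 r13: no row ⇒ E
  [10] b2 r13: had r2 ⇒ C
  [11] b0 r13: had r13 ⇒ H
  [12] b1 r2: had r13 ⇒ C
  [13] b0 r13: had r13 ⇒ H
  [14] b1 r13: had r2 ⇒ C
  [15] b0 r12: had r13 ⇒ C

CLASS = CONFLICT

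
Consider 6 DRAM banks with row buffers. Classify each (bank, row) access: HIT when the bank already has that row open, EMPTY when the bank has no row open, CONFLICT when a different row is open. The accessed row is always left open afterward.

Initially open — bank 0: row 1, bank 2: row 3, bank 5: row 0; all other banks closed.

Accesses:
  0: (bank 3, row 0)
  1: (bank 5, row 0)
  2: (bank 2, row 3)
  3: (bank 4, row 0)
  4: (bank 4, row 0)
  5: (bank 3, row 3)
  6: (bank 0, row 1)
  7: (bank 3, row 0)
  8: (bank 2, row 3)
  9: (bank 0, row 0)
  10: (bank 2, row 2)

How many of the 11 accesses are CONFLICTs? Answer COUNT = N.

COUNT = 4

  [0] b3 r0: no row ⇒ E
  [1] b5 r0: had r0 ⇒ H
  [2] b2 r3: had r3 ⇒ H
  [3] b4 r0: no row ⇒ E
  [4] b4 r0: had r0 ⇒ H
  [5] b3 r3: had r0 ⇒ C
  [6] b0 r1: had r1 ⇒ H
  [7] b3 r0: had r3 ⇒ C
  [8] b2 r3: had r3 ⇒ H
  [9] b0 r0: had r1 ⇒ C
  [10] b2 r2: had r3 ⇒ C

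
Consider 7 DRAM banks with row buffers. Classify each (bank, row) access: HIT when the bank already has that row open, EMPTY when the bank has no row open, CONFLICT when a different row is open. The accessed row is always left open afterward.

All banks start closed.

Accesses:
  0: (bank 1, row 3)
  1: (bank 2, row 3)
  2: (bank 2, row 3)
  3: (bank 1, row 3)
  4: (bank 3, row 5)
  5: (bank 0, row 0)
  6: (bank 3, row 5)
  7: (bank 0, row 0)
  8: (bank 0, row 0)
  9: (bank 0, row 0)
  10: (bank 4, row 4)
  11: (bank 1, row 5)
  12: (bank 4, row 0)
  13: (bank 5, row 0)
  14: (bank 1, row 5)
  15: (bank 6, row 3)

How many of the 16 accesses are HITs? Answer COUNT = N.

#0 (1,3) E
#1 (2,3) E
#2 (2,3) H  (was 3)
#3 (1,3) H  (was 3)
#4 (3,5) E
#5 (0,0) E
#6 (3,5) H  (was 5)
#7 (0,0) H  (was 0)
#8 (0,0) H  (was 0)
#9 (0,0) H  (was 0)
#10 (4,4) E
#11 (1,5) C  (was 3)
#12 (4,0) C  (was 4)
#13 (5,0) E
#14 (1,5) H  (was 5)
#15 (6,3) E

COUNT = 7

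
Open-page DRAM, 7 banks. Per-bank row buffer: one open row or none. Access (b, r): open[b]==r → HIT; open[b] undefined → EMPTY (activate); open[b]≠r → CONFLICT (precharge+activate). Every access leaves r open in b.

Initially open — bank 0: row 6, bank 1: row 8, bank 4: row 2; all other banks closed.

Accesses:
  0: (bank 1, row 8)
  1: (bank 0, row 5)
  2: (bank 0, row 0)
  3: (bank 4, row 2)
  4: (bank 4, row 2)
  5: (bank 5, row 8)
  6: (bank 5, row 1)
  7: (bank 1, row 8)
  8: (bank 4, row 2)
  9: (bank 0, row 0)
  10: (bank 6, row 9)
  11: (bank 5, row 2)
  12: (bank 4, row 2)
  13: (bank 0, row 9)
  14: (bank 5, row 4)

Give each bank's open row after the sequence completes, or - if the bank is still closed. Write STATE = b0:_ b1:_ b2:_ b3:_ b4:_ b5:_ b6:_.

step 0: bank1 8->8 [HIT]
step 1: bank0 6->5 [CONFLICT]
step 2: bank0 5->0 [CONFLICT]
step 3: bank4 2->2 [HIT]
step 4: bank4 2->2 [HIT]
step 5: bank5 None->8 [EMPTY]
step 6: bank5 8->1 [CONFLICT]
step 7: bank1 8->8 [HIT]
step 8: bank4 2->2 [HIT]
step 9: bank0 0->0 [HIT]
step 10: bank6 None->9 [EMPTY]
step 11: bank5 1->2 [CONFLICT]
step 12: bank4 2->2 [HIT]
step 13: bank0 0->9 [CONFLICT]
step 14: bank5 2->4 [CONFLICT]

STATE = b0:9 b1:8 b2:- b3:- b4:2 b5:4 b6:9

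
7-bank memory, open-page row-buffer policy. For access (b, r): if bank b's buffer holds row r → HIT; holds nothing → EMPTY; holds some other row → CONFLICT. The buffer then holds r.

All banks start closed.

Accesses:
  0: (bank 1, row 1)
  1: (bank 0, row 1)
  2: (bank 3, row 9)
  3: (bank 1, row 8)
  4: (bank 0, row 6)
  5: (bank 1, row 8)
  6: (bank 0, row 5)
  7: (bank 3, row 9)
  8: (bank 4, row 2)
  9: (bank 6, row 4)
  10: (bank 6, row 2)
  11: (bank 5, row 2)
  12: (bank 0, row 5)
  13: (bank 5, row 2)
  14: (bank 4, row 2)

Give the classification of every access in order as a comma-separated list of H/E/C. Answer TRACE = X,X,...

#0 (1,1) E
#1 (0,1) E
#2 (3,9) E
#3 (1,8) C  (was 1)
#4 (0,6) C  (was 1)
#5 (1,8) H  (was 8)
#6 (0,5) C  (was 6)
#7 (3,9) H  (was 9)
#8 (4,2) E
#9 (6,4) E
#10 (6,2) C  (was 4)
#11 (5,2) E
#12 (0,5) H  (was 5)
#13 (5,2) H  (was 2)
#14 (4,2) H  (was 2)

TRACE = E,E,E,C,C,H,C,H,E,E,C,E,H,H,H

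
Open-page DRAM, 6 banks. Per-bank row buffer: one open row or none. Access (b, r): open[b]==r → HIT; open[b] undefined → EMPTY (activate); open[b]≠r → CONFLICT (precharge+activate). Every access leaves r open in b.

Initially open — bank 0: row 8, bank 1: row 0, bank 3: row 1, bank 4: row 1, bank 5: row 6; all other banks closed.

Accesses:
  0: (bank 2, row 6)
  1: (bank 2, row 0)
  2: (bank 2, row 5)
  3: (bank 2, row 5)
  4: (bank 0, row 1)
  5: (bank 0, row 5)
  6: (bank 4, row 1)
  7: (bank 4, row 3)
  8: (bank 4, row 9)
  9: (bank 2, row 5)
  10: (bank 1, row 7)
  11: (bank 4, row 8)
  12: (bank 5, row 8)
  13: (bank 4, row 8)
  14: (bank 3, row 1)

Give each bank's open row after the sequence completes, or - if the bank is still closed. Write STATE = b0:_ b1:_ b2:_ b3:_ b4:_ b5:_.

  [0] b2 r6: no row ⇒ E
  [1] b2 r0: had r6 ⇒ C
  [2] b2 r5: had r0 ⇒ C
  [3] b2 r5: had r5 ⇒ H
  [4] b0 r1: had r8 ⇒ C
  [5] b0 r5: had r1 ⇒ C
  [6] b4 r1: had r1 ⇒ H
  [7] b4 r3: had r1 ⇒ C
  [8] b4 r9: had r3 ⇒ C
  [9] b2 r5: had r5 ⇒ H
  [10] b1 r7: had r0 ⇒ C
  [11] b4 r8: had r9 ⇒ C
  [12] b5 r8: had r6 ⇒ C
  [13] b4 r8: had r8 ⇒ H
  [14] b3 r1: had r1 ⇒ H

STATE = b0:5 b1:7 b2:5 b3:1 b4:8 b5:8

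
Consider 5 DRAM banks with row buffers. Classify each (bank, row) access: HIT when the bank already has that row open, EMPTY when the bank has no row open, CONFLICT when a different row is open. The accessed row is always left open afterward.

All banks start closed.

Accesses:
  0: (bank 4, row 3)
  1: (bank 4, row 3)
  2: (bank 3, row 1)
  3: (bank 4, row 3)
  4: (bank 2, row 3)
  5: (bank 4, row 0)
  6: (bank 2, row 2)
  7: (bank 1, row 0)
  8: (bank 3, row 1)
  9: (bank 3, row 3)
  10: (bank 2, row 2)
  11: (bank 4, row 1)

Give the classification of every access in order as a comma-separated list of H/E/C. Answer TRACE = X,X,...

TRACE = E,H,E,H,E,C,C,E,H,C,H,C

0: bank 4 row 3 — prev None → EMPTY
1: bank 4 row 3 — prev 3 → HIT
2: bank 3 row 1 — prev None → EMPTY
3: bank 4 row 3 — prev 3 → HIT
4: bank 2 row 3 — prev None → EMPTY
5: bank 4 row 0 — prev 3 → CONFLICT
6: bank 2 row 2 — prev 3 → CONFLICT
7: bank 1 row 0 — prev None → EMPTY
8: bank 3 row 1 — prev 1 → HIT
9: bank 3 row 3 — prev 1 → CONFLICT
10: bank 2 row 2 — prev 2 → HIT
11: bank 4 row 1 — prev 0 → CONFLICT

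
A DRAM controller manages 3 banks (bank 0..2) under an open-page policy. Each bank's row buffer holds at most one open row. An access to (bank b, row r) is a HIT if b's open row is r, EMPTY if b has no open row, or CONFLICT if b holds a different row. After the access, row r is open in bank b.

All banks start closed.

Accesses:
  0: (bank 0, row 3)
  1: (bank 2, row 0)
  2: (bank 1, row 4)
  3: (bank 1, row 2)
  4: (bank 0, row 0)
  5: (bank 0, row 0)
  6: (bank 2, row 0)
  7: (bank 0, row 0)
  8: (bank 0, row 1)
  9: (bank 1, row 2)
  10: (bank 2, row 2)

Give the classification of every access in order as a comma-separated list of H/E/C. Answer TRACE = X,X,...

#0 (0,3) E
#1 (2,0) E
#2 (1,4) E
#3 (1,2) C  (was 4)
#4 (0,0) C  (was 3)
#5 (0,0) H  (was 0)
#6 (2,0) H  (was 0)
#7 (0,0) H  (was 0)
#8 (0,1) C  (was 0)
#9 (1,2) H  (was 2)
#10 (2,2) C  (was 0)

TRACE = E,E,E,C,C,H,H,H,C,H,C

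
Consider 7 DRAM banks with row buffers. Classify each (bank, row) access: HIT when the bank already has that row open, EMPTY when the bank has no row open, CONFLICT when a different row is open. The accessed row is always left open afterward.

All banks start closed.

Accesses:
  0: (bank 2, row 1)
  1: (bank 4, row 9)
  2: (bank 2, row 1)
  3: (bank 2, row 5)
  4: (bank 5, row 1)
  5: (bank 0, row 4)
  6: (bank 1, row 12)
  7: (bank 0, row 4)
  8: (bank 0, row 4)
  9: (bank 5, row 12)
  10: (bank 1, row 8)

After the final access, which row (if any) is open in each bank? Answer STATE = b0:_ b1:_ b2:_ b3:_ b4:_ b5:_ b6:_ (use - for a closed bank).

#0 (2,1) E
#1 (4,9) E
#2 (2,1) H  (was 1)
#3 (2,5) C  (was 1)
#4 (5,1) E
#5 (0,4) E
#6 (1,12) E
#7 (0,4) H  (was 4)
#8 (0,4) H  (was 4)
#9 (5,12) C  (was 1)
#10 (1,8) C  (was 12)

STATE = b0:4 b1:8 b2:5 b3:- b4:9 b5:12 b6:-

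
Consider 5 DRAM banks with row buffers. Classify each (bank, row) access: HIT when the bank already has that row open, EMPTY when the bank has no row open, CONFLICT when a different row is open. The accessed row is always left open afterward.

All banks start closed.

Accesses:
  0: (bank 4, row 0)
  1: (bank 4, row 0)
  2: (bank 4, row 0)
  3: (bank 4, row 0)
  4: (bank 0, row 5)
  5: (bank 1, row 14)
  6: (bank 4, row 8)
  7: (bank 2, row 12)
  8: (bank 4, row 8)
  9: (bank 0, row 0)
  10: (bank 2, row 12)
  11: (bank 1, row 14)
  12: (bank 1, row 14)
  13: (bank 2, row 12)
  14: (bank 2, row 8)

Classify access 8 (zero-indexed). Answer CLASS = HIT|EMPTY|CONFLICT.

CLASS = HIT

step 0: bank4 None->0 [EMPTY]
step 1: bank4 0->0 [HIT]
step 2: bank4 0->0 [HIT]
step 3: bank4 0->0 [HIT]
step 4: bank0 None->5 [EMPTY]
step 5: bank1 None->14 [EMPTY]
step 6: bank4 0->8 [CONFLICT]
step 7: bank2 None->12 [EMPTY]
step 8: bank4 8->8 [HIT]
step 9: bank0 5->0 [CONFLICT]
step 10: bank2 12->12 [HIT]
step 11: bank1 14->14 [HIT]
step 12: bank1 14->14 [HIT]
step 13: bank2 12->12 [HIT]
step 14: bank2 12->8 [CONFLICT]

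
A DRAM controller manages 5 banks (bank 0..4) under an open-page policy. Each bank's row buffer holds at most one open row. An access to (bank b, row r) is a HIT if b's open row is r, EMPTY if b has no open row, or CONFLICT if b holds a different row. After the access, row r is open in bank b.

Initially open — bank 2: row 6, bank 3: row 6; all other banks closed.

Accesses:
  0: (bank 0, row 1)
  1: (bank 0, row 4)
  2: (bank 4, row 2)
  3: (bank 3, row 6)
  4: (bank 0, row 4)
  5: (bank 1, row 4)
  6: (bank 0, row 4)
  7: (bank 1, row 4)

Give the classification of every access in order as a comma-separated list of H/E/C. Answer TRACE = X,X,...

TRACE = E,C,E,H,H,E,H,H

#0 (0,1) E
#1 (0,4) C  (was 1)
#2 (4,2) E
#3 (3,6) H  (was 6)
#4 (0,4) H  (was 4)
#5 (1,4) E
#6 (0,4) H  (was 4)
#7 (1,4) H  (was 4)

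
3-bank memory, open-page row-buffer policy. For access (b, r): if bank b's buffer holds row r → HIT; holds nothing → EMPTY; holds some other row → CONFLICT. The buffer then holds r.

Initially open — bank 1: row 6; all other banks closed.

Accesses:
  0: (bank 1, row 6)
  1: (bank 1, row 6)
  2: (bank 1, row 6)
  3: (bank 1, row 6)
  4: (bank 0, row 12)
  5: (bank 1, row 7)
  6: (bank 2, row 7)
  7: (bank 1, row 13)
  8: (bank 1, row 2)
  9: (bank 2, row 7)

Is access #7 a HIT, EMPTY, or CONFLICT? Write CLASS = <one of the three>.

#0 (1,6) H  (was 6)
#1 (1,6) H  (was 6)
#2 (1,6) H  (was 6)
#3 (1,6) H  (was 6)
#4 (0,12) E
#5 (1,7) C  (was 6)
#6 (2,7) E
#7 (1,13) C  (was 7)
#8 (1,2) C  (was 13)
#9 (2,7) H  (was 7)

CLASS = CONFLICT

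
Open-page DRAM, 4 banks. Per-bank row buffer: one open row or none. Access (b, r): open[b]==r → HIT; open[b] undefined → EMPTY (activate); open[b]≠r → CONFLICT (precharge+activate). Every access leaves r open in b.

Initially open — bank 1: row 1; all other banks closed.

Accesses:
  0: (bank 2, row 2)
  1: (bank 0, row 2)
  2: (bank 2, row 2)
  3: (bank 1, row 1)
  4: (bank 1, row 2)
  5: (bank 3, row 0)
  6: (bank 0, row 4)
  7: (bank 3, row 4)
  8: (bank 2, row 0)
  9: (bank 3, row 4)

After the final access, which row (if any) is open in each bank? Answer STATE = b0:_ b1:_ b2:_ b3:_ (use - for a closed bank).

STATE = b0:4 b1:2 b2:0 b3:4

#0 (2,2) E
#1 (0,2) E
#2 (2,2) H  (was 2)
#3 (1,1) H  (was 1)
#4 (1,2) C  (was 1)
#5 (3,0) E
#6 (0,4) C  (was 2)
#7 (3,4) C  (was 0)
#8 (2,0) C  (was 2)
#9 (3,4) H  (was 4)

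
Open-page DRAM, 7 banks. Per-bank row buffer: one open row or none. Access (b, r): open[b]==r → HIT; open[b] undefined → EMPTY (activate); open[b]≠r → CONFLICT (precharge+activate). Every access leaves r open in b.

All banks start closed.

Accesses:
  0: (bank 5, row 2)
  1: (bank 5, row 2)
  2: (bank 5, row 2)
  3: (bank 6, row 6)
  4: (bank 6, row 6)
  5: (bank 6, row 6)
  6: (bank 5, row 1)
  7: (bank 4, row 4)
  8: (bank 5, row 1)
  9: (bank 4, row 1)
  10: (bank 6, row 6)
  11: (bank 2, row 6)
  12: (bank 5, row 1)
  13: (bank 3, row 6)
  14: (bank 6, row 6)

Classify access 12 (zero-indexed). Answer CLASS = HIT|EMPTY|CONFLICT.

CLASS = HIT

#0 (5,2) E
#1 (5,2) H  (was 2)
#2 (5,2) H  (was 2)
#3 (6,6) E
#4 (6,6) H  (was 6)
#5 (6,6) H  (was 6)
#6 (5,1) C  (was 2)
#7 (4,4) E
#8 (5,1) H  (was 1)
#9 (4,1) C  (was 4)
#10 (6,6) H  (was 6)
#11 (2,6) E
#12 (5,1) H  (was 1)
#13 (3,6) E
#14 (6,6) H  (was 6)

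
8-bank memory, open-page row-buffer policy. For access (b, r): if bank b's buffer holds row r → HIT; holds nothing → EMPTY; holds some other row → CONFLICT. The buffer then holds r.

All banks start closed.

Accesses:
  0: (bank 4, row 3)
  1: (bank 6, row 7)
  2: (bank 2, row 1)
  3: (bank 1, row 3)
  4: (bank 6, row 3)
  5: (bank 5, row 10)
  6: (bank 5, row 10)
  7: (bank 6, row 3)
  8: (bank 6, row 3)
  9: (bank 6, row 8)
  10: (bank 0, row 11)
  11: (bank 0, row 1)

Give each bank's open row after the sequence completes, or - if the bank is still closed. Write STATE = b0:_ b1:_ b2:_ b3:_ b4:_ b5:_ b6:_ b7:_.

  [0] b4 r3: no row ⇒ E
  [1] b6 r7: no row ⇒ E
  [2] b2 r1: no row ⇒ E
  [3] b1 r3: no row ⇒ E
  [4] b6 r3: had r7 ⇒ C
  [5] b5 r10: no row ⇒ E
  [6] b5 r10: had r10 ⇒ H
  [7] b6 r3: had r3 ⇒ H
  [8] b6 r3: had r3 ⇒ H
  [9] b6 r8: had r3 ⇒ C
  [10] b0 r11: no row ⇒ E
  [11] b0 r1: had r11 ⇒ C

STATE = b0:1 b1:3 b2:1 b3:- b4:3 b5:10 b6:8 b7:-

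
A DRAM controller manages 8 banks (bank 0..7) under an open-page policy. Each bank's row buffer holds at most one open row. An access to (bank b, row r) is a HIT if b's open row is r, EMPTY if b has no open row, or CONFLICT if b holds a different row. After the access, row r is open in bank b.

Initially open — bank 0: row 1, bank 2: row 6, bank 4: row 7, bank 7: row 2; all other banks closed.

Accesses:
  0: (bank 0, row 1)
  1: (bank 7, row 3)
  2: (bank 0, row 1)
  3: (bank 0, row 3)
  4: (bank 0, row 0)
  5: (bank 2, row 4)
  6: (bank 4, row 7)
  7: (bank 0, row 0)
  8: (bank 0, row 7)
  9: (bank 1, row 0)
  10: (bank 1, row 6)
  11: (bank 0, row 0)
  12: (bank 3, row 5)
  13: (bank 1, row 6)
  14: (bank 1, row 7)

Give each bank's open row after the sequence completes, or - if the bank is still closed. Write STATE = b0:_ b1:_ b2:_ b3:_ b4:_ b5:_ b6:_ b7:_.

0: bank 0 row 1 — prev 1 → HIT
1: bank 7 row 3 — prev 2 → CONFLICT
2: bank 0 row 1 — prev 1 → HIT
3: bank 0 row 3 — prev 1 → CONFLICT
4: bank 0 row 0 — prev 3 → CONFLICT
5: bank 2 row 4 — prev 6 → CONFLICT
6: bank 4 row 7 — prev 7 → HIT
7: bank 0 row 0 — prev 0 → HIT
8: bank 0 row 7 — prev 0 → CONFLICT
9: bank 1 row 0 — prev None → EMPTY
10: bank 1 row 6 — prev 0 → CONFLICT
11: bank 0 row 0 — prev 7 → CONFLICT
12: bank 3 row 5 — prev None → EMPTY
13: bank 1 row 6 — prev 6 → HIT
14: bank 1 row 7 — prev 6 → CONFLICT

STATE = b0:0 b1:7 b2:4 b3:5 b4:7 b5:- b6:- b7:3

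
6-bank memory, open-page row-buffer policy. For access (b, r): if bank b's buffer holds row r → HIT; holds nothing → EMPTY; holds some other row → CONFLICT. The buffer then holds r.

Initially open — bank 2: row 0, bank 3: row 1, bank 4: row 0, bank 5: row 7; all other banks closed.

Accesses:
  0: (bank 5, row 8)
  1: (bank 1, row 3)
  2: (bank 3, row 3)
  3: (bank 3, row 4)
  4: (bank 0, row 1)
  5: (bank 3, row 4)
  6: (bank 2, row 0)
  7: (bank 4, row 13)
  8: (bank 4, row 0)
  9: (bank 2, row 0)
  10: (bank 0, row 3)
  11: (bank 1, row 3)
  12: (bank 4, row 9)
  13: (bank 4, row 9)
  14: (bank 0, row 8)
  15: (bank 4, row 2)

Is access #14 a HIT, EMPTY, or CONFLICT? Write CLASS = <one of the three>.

0: bank 5 row 8 — prev 7 → CONFLICT
1: bank 1 row 3 — prev None → EMPTY
2: bank 3 row 3 — prev 1 → CONFLICT
3: bank 3 row 4 — prev 3 → CONFLICT
4: bank 0 row 1 — prev None → EMPTY
5: bank 3 row 4 — prev 4 → HIT
6: bank 2 row 0 — prev 0 → HIT
7: bank 4 row 13 — prev 0 → CONFLICT
8: bank 4 row 0 — prev 13 → CONFLICT
9: bank 2 row 0 — prev 0 → HIT
10: bank 0 row 3 — prev 1 → CONFLICT
11: bank 1 row 3 — prev 3 → HIT
12: bank 4 row 9 — prev 0 → CONFLICT
13: bank 4 row 9 — prev 9 → HIT
14: bank 0 row 8 — prev 3 → CONFLICT
15: bank 4 row 2 — prev 9 → CONFLICT

CLASS = CONFLICT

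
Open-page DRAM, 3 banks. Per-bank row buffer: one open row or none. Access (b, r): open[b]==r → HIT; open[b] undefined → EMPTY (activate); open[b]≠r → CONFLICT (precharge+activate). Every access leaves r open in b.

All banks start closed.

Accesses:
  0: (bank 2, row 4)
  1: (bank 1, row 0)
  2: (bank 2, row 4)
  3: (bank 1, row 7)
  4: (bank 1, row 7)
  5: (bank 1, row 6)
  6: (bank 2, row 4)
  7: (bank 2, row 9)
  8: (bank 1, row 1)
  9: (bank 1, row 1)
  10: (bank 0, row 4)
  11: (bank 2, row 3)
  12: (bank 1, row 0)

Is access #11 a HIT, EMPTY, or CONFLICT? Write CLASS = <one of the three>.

CLASS = CONFLICT

#0 (2,4) E
#1 (1,0) E
#2 (2,4) H  (was 4)
#3 (1,7) C  (was 0)
#4 (1,7) H  (was 7)
#5 (1,6) C  (was 7)
#6 (2,4) H  (was 4)
#7 (2,9) C  (was 4)
#8 (1,1) C  (was 6)
#9 (1,1) H  (was 1)
#10 (0,4) E
#11 (2,3) C  (was 9)
#12 (1,0) C  (was 1)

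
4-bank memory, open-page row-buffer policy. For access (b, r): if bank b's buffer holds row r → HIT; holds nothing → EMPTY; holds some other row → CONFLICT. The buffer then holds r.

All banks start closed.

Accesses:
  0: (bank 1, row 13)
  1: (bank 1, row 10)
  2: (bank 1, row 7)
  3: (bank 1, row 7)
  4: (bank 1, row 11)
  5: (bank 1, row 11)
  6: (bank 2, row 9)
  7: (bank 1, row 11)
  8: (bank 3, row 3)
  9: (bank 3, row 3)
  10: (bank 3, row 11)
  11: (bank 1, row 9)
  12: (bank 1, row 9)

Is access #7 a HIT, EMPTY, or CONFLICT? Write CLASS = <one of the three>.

CLASS = HIT

0: bank 1 row 13 — prev None → EMPTY
1: bank 1 row 10 — prev 13 → CONFLICT
2: bank 1 row 7 — prev 10 → CONFLICT
3: bank 1 row 7 — prev 7 → HIT
4: bank 1 row 11 — prev 7 → CONFLICT
5: bank 1 row 11 — prev 11 → HIT
6: bank 2 row 9 — prev None → EMPTY
7: bank 1 row 11 — prev 11 → HIT
8: bank 3 row 3 — prev None → EMPTY
9: bank 3 row 3 — prev 3 → HIT
10: bank 3 row 11 — prev 3 → CONFLICT
11: bank 1 row 9 — prev 11 → CONFLICT
12: bank 1 row 9 — prev 9 → HIT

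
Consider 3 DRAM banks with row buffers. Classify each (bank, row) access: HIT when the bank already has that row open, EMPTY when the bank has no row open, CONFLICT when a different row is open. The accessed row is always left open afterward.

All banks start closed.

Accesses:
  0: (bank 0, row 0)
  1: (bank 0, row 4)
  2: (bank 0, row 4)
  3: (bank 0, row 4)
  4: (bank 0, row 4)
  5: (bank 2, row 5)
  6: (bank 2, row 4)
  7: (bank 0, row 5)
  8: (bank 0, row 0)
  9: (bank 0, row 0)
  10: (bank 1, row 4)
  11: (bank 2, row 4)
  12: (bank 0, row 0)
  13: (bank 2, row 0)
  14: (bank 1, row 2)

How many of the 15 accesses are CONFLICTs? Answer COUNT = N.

COUNT = 6

  [0] b0 r0: no row ⇒ E
  [1] b0 r4: had r0 ⇒ C
  [2] b0 r4: had r4 ⇒ H
  [3] b0 r4: had r4 ⇒ H
  [4] b0 r4: had r4 ⇒ H
  [5] b2 r5: no row ⇒ E
  [6] b2 r4: had r5 ⇒ C
  [7] b0 r5: had r4 ⇒ C
  [8] b0 r0: had r5 ⇒ C
  [9] b0 r0: had r0 ⇒ H
  [10] b1 r4: no row ⇒ E
  [11] b2 r4: had r4 ⇒ H
  [12] b0 r0: had r0 ⇒ H
  [13] b2 r0: had r4 ⇒ C
  [14] b1 r2: had r4 ⇒ C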